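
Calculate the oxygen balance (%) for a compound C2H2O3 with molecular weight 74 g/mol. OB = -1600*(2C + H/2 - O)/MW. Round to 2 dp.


OB = -1600 * (2C + H/2 - O) / MW
Inner = 2*2 + 2/2 - 3 = 2.00
OB = -1600 * 2.00 / 74 = -43.24%


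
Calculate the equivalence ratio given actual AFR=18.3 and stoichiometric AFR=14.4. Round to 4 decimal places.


phi = AFR_stoich / AFR_actual
phi = 14.4 / 18.3 = 0.7869


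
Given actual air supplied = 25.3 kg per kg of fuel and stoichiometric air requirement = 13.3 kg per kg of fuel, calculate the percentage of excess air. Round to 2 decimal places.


Excess air = actual - stoichiometric = 25.3 - 13.3 = 12.00 kg/kg fuel
Excess air % = (excess / stoich) * 100 = (12.00 / 13.3) * 100 = 90.23%


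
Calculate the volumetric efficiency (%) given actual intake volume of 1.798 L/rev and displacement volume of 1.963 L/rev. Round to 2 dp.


eta_v = (V_actual / V_disp) * 100
Ratio = 1.798 / 1.963 = 0.9159
eta_v = 0.9159 * 100 = 91.59%


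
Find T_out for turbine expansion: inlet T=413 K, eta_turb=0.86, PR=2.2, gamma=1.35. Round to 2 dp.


T_out = T_in * (1 - eta * (1 - PR^(-(gamma-1)/gamma)))
Exponent = -(1.35-1)/1.35 = -0.25925926
PR^exp = 2.2^(-0.25925926) = 0.81512413
Factor = 1 - 0.86*(1 - 0.81512413) = 0.84100675
T_out = 413 * 0.84100675 = 347.34 K


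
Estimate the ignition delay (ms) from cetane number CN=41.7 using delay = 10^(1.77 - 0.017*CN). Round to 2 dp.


delay = 10^(1.77 - 0.017*CN)
Exponent = 1.77 - 0.017*41.7 = 1.0611
delay = 10^1.0611 = 11.51 ms


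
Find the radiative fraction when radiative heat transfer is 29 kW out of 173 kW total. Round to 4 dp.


f_rad = Q_rad / Q_total
f_rad = 29 / 173 = 0.1676


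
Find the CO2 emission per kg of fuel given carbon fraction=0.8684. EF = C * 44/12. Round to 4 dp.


EF = C_frac * (M_CO2 / M_C)
EF = 0.8684 * (44/12)
EF = 0.8684 * 3.666667 = 3.1841 kg_CO2/kg_fuel


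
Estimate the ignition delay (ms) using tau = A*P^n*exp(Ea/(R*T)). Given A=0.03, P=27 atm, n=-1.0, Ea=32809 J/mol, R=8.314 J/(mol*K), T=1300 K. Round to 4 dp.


tau = A * P^n * exp(Ea/(R*T))
P^n = 27^(-1.0) = 0.03703704
Ea/(R*T) = 32809/(8.314*1300) = 3.035566
exp(Ea/(R*T)) = 20.812746
tau = 0.03 * 0.03703704 * 20.812746 = 0.0231 ms


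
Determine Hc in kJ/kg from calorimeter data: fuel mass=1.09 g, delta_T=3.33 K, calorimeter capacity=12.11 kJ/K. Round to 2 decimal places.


Hc = C_cal * delta_T / m_fuel
Q_released = 12.11 * 3.33 = 40.3263 kJ
m_fuel = 1.09 g = 1.09/1000 kg = 0.001090 kg
Hc = 40.3263 / 0.001090 = 36996.61 kJ/kg


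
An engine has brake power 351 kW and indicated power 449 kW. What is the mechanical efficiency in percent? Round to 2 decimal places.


eta_mech = (BP / IP) * 100
Ratio = 351 / 449 = 0.7817
eta_mech = 0.7817 * 100 = 78.17%


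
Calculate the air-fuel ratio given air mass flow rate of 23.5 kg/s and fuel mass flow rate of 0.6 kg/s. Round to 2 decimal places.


AFR = m_air / m_fuel
AFR = 23.5 / 0.6 = 39.17


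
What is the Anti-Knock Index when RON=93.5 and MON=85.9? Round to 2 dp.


AKI = (RON + MON) / 2
AKI = (93.5 + 85.9) / 2
AKI = 179.4 / 2 = 89.70


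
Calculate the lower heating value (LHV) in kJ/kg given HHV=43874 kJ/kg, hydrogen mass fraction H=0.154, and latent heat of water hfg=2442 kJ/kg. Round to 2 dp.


LHV = HHV - hfg * 9 * H
Water correction = 2442 * 9 * 0.154 = 3384.612 kJ/kg
LHV = 43874 - 3384.612 = 40489.39 kJ/kg


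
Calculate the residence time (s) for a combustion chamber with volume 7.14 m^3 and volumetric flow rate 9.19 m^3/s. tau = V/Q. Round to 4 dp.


tau = V / Q_flow
tau = 7.14 / 9.19 = 0.7769 s


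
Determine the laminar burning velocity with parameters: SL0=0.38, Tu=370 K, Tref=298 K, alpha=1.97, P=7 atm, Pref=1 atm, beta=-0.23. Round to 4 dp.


SL = SL0 * (Tu/Tref)^alpha * (P/Pref)^beta
T ratio = 370/298 = 1.24161074
(T ratio)^alpha = 1.24161074^1.97 = 1.531621
(P/Pref)^beta = 7^(-0.23) = 0.639186
SL = 0.38 * 1.531621 * 0.639186 = 0.3720 m/s


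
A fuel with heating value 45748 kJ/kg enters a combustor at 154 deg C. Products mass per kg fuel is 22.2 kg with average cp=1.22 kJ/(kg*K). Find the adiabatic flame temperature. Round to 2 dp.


T_ad = T_in + Hc / (m_p * cp)
Denominator = 22.2 * 1.22 = 27.0840
Temperature rise = 45748 / 27.0840 = 1689.12 K
T_ad = 154 + 1689.12 = 1843.12 deg C


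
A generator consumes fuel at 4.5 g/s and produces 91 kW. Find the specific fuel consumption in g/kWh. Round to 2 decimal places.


SFC = (mf / BP) * 3600
Rate = 4.5 / 91 = 0.049451 g/(s*kW)
SFC = 0.049451 * 3600 = 178.02 g/kWh


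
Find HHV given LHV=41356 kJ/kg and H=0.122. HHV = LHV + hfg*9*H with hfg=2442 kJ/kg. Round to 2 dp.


HHV = LHV + hfg * 9 * H
Water addition = 2442 * 9 * 0.122 = 2681.316 kJ/kg
HHV = 41356 + 2681.316 = 44037.32 kJ/kg


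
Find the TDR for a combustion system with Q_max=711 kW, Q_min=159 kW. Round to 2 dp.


TDR = Q_max / Q_min
TDR = 711 / 159 = 4.47


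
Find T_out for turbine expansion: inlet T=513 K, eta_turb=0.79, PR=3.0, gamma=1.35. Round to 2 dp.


T_out = T_in * (1 - eta * (1 - PR^(-(gamma-1)/gamma)))
Exponent = -(1.35-1)/1.35 = -0.25925926
PR^exp = 3.0^(-0.25925926) = 0.75214556
Factor = 1 - 0.79*(1 - 0.75214556) = 0.80419499
T_out = 513 * 0.80419499 = 412.55 K


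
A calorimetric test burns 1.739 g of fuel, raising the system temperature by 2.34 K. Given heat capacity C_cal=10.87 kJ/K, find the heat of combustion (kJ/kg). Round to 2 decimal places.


Hc = C_cal * delta_T / m_fuel
Q_released = 10.87 * 2.34 = 25.4358 kJ
m_fuel = 1.739 g = 1.739/1000 kg = 0.001739 kg
Hc = 25.4358 / 0.001739 = 14626.68 kJ/kg


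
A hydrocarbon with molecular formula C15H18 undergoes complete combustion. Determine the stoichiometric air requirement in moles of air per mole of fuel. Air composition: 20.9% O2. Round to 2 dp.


Balanced combustion: C15H18 + 19.5 O2 -> 15 CO2 + 9 H2O
O2 needed = C + H/4 = 15 + 18/4 = 19.50 moles
Air moles = O2 / 0.209 = 19.50 / 0.209 = 93.30 moles air


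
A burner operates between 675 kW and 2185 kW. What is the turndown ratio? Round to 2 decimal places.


TDR = Q_max / Q_min
TDR = 2185 / 675 = 3.24


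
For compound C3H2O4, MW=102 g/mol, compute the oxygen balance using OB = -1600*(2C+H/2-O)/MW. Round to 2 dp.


OB = -1600 * (2C + H/2 - O) / MW
Inner = 2*3 + 2/2 - 4 = 3.00
OB = -1600 * 3.00 / 102 = -47.06%


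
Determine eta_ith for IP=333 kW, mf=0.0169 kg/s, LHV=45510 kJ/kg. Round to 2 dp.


eta_ith = (IP / (mf * LHV)) * 100
Denominator = 0.0169 * 45510 = 769.1190 kW
eta_ith = (333 / 769.1190) * 100 = 43.30%


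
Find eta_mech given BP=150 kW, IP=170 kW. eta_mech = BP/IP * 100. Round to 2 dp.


eta_mech = (BP / IP) * 100
Ratio = 150 / 170 = 0.8824
eta_mech = 0.8824 * 100 = 88.24%


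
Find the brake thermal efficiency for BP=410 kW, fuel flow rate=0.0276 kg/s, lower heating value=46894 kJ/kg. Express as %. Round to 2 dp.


eta_BTE = (BP / (mf * LHV)) * 100
Denominator = 0.0276 * 46894 = 1294.2744 kW
eta_BTE = (410 / 1294.2744) * 100 = 31.68%


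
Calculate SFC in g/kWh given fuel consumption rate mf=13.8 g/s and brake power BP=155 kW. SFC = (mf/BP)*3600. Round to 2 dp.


SFC = (mf / BP) * 3600
Rate = 13.8 / 155 = 0.089032 g/(s*kW)
SFC = 0.089032 * 3600 = 320.52 g/kWh


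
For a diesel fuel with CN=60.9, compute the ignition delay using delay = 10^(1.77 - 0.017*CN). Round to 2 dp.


delay = 10^(1.77 - 0.017*CN)
Exponent = 1.77 - 0.017*60.9 = 0.7347
delay = 10^0.7347 = 5.43 ms


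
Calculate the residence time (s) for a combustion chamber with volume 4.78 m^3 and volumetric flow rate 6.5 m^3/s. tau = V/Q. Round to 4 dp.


tau = V / Q_flow
tau = 4.78 / 6.5 = 0.7354 s


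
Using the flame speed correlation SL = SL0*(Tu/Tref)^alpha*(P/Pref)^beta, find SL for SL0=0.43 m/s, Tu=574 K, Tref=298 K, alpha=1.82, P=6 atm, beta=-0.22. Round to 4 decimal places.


SL = SL0 * (Tu/Tref)^alpha * (P/Pref)^beta
T ratio = 574/298 = 1.92617450
(T ratio)^alpha = 1.92617450^1.82 = 3.297206
(P/Pref)^beta = 6^(-0.22) = 0.674228
SL = 0.43 * 3.297206 * 0.674228 = 0.9559 m/s


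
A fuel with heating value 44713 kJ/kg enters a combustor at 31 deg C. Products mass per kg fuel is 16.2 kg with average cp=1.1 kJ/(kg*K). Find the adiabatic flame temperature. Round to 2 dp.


T_ad = T_in + Hc / (m_p * cp)
Denominator = 16.2 * 1.1 = 17.8200
Temperature rise = 44713 / 17.8200 = 2509.15 K
T_ad = 31 + 2509.15 = 2540.15 deg C


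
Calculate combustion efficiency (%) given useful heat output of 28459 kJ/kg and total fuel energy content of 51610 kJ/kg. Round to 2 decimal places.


Efficiency = (Q_useful / Q_fuel) * 100
Efficiency = (28459 / 51610) * 100
Efficiency = 0.5514 * 100 = 55.14%


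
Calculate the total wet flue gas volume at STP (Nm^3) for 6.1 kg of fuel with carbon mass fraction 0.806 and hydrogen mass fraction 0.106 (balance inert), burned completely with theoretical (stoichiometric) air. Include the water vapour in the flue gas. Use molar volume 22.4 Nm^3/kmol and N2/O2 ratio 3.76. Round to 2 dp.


Per kg fuel: CO2 = (C/12 kmol)*22.4 = (0.806/12)*22.4 = 1.50453 Nm^3
Per kg fuel: H2O = (H/2 kmol)*22.4 = (0.106/2)*22.4 = 1.18720 Nm^3
O2 needed per kg fuel = C/12 + H/4 = 0.806/12 + 0.106/4 = 0.09366667 kmol
Per kg fuel: N2 = O2*3.76*22.4 = 0.09366667*3.76*22.4 = 7.88898 Nm^3
Total per kg = 1.50453 + 1.18720 + 7.88898 = 10.58071 Nm^3
Total = 10.58071 * 6.1 = 64.54 Nm^3


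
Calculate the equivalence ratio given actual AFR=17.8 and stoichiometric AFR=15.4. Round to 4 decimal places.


phi = AFR_stoich / AFR_actual
phi = 15.4 / 17.8 = 0.8652


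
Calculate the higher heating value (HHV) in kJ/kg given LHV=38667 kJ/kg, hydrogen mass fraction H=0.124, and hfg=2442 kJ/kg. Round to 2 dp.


HHV = LHV + hfg * 9 * H
Water addition = 2442 * 9 * 0.124 = 2725.272 kJ/kg
HHV = 38667 + 2725.272 = 41392.27 kJ/kg


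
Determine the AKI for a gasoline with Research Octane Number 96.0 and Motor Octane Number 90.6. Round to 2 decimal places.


AKI = (RON + MON) / 2
AKI = (96.0 + 90.6) / 2
AKI = 186.6 / 2 = 93.30


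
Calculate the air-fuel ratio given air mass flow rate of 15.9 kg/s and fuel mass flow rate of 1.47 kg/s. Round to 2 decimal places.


AFR = m_air / m_fuel
AFR = 15.9 / 1.47 = 10.82


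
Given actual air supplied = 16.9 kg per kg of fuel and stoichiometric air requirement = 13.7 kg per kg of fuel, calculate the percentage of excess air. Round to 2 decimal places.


Excess air = actual - stoichiometric = 16.9 - 13.7 = 3.20 kg/kg fuel
Excess air % = (excess / stoich) * 100 = (3.20 / 13.7) * 100 = 23.36%


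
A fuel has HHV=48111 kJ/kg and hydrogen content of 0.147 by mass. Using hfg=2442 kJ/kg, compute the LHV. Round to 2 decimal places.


LHV = HHV - hfg * 9 * H
Water correction = 2442 * 9 * 0.147 = 3230.766 kJ/kg
LHV = 48111 - 3230.766 = 44880.23 kJ/kg


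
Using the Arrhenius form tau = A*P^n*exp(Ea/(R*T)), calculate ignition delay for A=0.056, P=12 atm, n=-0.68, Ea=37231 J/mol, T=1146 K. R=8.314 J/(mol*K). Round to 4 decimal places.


tau = A * P^n * exp(Ea/(R*T))
P^n = 12^(-0.68) = 0.18456815
Ea/(R*T) = 37231/(8.314*1146) = 3.907600
exp(Ea/(R*T)) = 49.779321
tau = 0.056 * 0.18456815 * 49.779321 = 0.5145 ms


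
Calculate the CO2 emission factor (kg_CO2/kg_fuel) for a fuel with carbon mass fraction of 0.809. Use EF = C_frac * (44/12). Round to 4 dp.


EF = C_frac * (M_CO2 / M_C)
EF = 0.809 * (44/12)
EF = 0.809 * 3.666667 = 2.9663 kg_CO2/kg_fuel


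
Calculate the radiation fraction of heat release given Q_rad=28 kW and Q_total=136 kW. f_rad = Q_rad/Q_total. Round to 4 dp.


f_rad = Q_rad / Q_total
f_rad = 28 / 136 = 0.2059


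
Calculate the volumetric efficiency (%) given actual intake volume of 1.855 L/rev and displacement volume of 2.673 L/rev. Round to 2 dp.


eta_v = (V_actual / V_disp) * 100
Ratio = 1.855 / 2.673 = 0.6940
eta_v = 0.6940 * 100 = 69.40%


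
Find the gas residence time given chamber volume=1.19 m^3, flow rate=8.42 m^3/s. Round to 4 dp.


tau = V / Q_flow
tau = 1.19 / 8.42 = 0.1413 s


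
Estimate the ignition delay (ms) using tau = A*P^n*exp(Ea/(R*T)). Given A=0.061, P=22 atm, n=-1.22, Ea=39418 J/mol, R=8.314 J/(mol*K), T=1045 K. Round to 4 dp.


tau = A * P^n * exp(Ea/(R*T))
P^n = 22^(-1.22) = 0.02302737
Ea/(R*T) = 39418/(8.314*1045) = 4.536995
exp(Ea/(R*T)) = 93.409656
tau = 0.061 * 0.02302737 * 93.409656 = 0.1312 ms


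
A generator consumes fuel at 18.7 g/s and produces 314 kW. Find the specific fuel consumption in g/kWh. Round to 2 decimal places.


SFC = (mf / BP) * 3600
Rate = 18.7 / 314 = 0.059554 g/(s*kW)
SFC = 0.059554 * 3600 = 214.39 g/kWh


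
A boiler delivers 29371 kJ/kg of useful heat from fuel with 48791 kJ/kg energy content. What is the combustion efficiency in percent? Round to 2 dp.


Efficiency = (Q_useful / Q_fuel) * 100
Efficiency = (29371 / 48791) * 100
Efficiency = 0.6020 * 100 = 60.20%


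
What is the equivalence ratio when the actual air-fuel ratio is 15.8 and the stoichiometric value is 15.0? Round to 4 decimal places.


phi = AFR_stoich / AFR_actual
phi = 15.0 / 15.8 = 0.9494


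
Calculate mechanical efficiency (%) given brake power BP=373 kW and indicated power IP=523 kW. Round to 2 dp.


eta_mech = (BP / IP) * 100
Ratio = 373 / 523 = 0.7132
eta_mech = 0.7132 * 100 = 71.32%


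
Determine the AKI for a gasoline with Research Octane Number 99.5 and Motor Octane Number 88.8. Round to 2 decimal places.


AKI = (RON + MON) / 2
AKI = (99.5 + 88.8) / 2
AKI = 188.3 / 2 = 94.15


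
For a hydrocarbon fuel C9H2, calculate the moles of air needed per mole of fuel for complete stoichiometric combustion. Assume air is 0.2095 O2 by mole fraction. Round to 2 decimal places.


Balanced combustion: C9H2 + 9.5 O2 -> 9 CO2 + 1 H2O
O2 needed = C + H/4 = 9 + 2/4 = 9.50 moles
Air moles = O2 / 0.2095 = 9.50 / 0.2095 = 45.35 moles air


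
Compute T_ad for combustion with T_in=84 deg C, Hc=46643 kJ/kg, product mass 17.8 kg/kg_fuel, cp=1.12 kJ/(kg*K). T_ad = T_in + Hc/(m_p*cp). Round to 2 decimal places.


T_ad = T_in + Hc / (m_p * cp)
Denominator = 17.8 * 1.12 = 19.9360
Temperature rise = 46643 / 19.9360 = 2339.64 K
T_ad = 84 + 2339.64 = 2423.64 deg C


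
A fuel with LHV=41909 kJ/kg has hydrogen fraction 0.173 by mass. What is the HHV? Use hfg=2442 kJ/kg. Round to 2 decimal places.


HHV = LHV + hfg * 9 * H
Water addition = 2442 * 9 * 0.173 = 3802.194 kJ/kg
HHV = 41909 + 3802.194 = 45711.19 kJ/kg


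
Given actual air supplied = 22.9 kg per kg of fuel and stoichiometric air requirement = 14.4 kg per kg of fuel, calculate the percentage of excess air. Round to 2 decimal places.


Excess air = actual - stoichiometric = 22.9 - 14.4 = 8.50 kg/kg fuel
Excess air % = (excess / stoich) * 100 = (8.50 / 14.4) * 100 = 59.03%


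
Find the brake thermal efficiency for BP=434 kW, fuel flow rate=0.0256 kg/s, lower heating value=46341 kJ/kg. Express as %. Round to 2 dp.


eta_BTE = (BP / (mf * LHV)) * 100
Denominator = 0.0256 * 46341 = 1186.3296 kW
eta_BTE = (434 / 1186.3296) * 100 = 36.58%


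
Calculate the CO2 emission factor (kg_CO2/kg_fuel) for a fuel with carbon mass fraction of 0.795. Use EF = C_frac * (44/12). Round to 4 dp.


EF = C_frac * (M_CO2 / M_C)
EF = 0.795 * (44/12)
EF = 0.795 * 3.666667 = 2.9150 kg_CO2/kg_fuel


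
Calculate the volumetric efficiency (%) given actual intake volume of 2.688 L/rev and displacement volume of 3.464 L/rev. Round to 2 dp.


eta_v = (V_actual / V_disp) * 100
Ratio = 2.688 / 3.464 = 0.7760
eta_v = 0.7760 * 100 = 77.60%


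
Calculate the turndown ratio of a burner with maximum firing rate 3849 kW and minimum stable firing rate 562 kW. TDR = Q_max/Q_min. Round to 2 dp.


TDR = Q_max / Q_min
TDR = 3849 / 562 = 6.85


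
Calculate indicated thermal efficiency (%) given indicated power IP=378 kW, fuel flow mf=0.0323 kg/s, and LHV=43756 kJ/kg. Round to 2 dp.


eta_ith = (IP / (mf * LHV)) * 100
Denominator = 0.0323 * 43756 = 1413.3188 kW
eta_ith = (378 / 1413.3188) * 100 = 26.75%


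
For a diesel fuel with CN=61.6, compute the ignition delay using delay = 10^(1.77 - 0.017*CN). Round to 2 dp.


delay = 10^(1.77 - 0.017*CN)
Exponent = 1.77 - 0.017*61.6 = 0.7228
delay = 10^0.7228 = 5.28 ms


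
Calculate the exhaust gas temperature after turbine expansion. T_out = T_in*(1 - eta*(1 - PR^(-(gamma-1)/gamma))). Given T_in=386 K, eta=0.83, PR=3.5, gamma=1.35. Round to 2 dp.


T_out = T_in * (1 - eta * (1 - PR^(-(gamma-1)/gamma)))
Exponent = -(1.35-1)/1.35 = -0.25925926
PR^exp = 3.5^(-0.25925926) = 0.72267881
Factor = 1 - 0.83*(1 - 0.72267881) = 0.76982341
T_out = 386 * 0.76982341 = 297.15 K


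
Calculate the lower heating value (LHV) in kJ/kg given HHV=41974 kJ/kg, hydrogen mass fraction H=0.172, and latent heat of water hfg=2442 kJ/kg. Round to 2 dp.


LHV = HHV - hfg * 9 * H
Water correction = 2442 * 9 * 0.172 = 3780.216 kJ/kg
LHV = 41974 - 3780.216 = 38193.78 kJ/kg


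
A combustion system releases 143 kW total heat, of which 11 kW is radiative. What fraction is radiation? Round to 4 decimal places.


f_rad = Q_rad / Q_total
f_rad = 11 / 143 = 0.0769


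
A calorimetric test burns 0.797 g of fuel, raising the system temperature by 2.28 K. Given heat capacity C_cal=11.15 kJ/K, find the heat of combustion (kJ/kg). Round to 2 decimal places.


Hc = C_cal * delta_T / m_fuel
Q_released = 11.15 * 2.28 = 25.4220 kJ
m_fuel = 0.797 g = 0.797/1000 kg = 0.000797 kg
Hc = 25.4220 / 0.000797 = 31897.11 kJ/kg


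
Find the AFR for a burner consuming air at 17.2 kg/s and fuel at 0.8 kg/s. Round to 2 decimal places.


AFR = m_air / m_fuel
AFR = 17.2 / 0.8 = 21.50


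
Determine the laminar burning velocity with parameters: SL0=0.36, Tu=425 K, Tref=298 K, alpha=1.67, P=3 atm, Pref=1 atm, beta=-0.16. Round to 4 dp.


SL = SL0 * (Tu/Tref)^alpha * (P/Pref)^beta
T ratio = 425/298 = 1.42617450
(T ratio)^alpha = 1.42617450^1.67 = 1.809124
(P/Pref)^beta = 3^(-0.16) = 0.838804
SL = 0.36 * 1.809124 * 0.838804 = 0.5463 m/s


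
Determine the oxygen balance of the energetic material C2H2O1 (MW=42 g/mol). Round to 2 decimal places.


OB = -1600 * (2C + H/2 - O) / MW
Inner = 2*2 + 2/2 - 1 = 4.00
OB = -1600 * 4.00 / 42 = -152.38%


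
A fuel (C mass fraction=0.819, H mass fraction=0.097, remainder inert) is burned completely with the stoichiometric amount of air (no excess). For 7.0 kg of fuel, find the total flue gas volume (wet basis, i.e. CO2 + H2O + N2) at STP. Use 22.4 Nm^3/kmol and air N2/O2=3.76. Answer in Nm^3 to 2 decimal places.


Per kg fuel: CO2 = (C/12 kmol)*22.4 = (0.819/12)*22.4 = 1.52880 Nm^3
Per kg fuel: H2O = (H/2 kmol)*22.4 = (0.097/2)*22.4 = 1.08640 Nm^3
O2 needed per kg fuel = C/12 + H/4 = 0.819/12 + 0.097/4 = 0.09250000 kmol
Per kg fuel: N2 = O2*3.76*22.4 = 0.09250000*3.76*22.4 = 7.79072 Nm^3
Total per kg = 1.52880 + 1.08640 + 7.79072 = 10.40592 Nm^3
Total = 10.40592 * 7.0 = 72.84 Nm^3


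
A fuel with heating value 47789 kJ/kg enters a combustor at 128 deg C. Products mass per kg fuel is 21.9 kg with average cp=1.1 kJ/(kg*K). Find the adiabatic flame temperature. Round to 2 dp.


T_ad = T_in + Hc / (m_p * cp)
Denominator = 21.9 * 1.1 = 24.0900
Temperature rise = 47789 / 24.0900 = 1983.77 K
T_ad = 128 + 1983.77 = 2111.77 deg C


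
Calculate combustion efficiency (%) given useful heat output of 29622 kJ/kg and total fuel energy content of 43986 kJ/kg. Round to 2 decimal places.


Efficiency = (Q_useful / Q_fuel) * 100
Efficiency = (29622 / 43986) * 100
Efficiency = 0.6734 * 100 = 67.34%


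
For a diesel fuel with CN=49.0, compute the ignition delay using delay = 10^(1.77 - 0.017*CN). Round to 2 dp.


delay = 10^(1.77 - 0.017*CN)
Exponent = 1.77 - 0.017*49.0 = 0.9370
delay = 10^0.9370 = 8.65 ms


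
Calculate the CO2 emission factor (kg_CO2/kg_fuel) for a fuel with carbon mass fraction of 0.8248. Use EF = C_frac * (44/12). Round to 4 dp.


EF = C_frac * (M_CO2 / M_C)
EF = 0.8248 * (44/12)
EF = 0.8248 * 3.666667 = 3.0243 kg_CO2/kg_fuel


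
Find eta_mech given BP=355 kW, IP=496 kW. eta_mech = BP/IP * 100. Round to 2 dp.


eta_mech = (BP / IP) * 100
Ratio = 355 / 496 = 0.7157
eta_mech = 0.7157 * 100 = 71.57%


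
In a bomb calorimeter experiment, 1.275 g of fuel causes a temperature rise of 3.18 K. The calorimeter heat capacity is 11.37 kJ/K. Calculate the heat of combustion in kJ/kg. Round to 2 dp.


Hc = C_cal * delta_T / m_fuel
Q_released = 11.37 * 3.18 = 36.1566 kJ
m_fuel = 1.275 g = 1.275/1000 kg = 0.001275 kg
Hc = 36.1566 / 0.001275 = 28358.12 kJ/kg


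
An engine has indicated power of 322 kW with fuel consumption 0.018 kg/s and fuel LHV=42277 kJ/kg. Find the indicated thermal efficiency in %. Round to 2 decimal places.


eta_ith = (IP / (mf * LHV)) * 100
Denominator = 0.018 * 42277 = 760.9860 kW
eta_ith = (322 / 760.9860) * 100 = 42.31%


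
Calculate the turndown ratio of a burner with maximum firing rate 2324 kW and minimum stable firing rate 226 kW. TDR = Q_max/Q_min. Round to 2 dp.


TDR = Q_max / Q_min
TDR = 2324 / 226 = 10.28


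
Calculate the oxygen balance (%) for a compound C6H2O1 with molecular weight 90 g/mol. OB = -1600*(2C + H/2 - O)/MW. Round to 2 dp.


OB = -1600 * (2C + H/2 - O) / MW
Inner = 2*6 + 2/2 - 1 = 12.00
OB = -1600 * 12.00 / 90 = -213.33%


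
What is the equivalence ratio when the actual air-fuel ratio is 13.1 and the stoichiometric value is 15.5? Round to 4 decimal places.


phi = AFR_stoich / AFR_actual
phi = 15.5 / 13.1 = 1.1832


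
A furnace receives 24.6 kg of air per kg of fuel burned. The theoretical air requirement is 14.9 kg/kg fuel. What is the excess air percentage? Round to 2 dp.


Excess air = actual - stoichiometric = 24.6 - 14.9 = 9.70 kg/kg fuel
Excess air % = (excess / stoich) * 100 = (9.70 / 14.9) * 100 = 65.10%


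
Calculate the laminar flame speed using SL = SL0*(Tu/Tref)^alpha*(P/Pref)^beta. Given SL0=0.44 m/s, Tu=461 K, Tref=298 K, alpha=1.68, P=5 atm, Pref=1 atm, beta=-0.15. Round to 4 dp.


SL = SL0 * (Tu/Tref)^alpha * (P/Pref)^beta
T ratio = 461/298 = 1.54697987
(T ratio)^alpha = 1.54697987^1.68 = 2.081298
(P/Pref)^beta = 5^(-0.15) = 0.785515
SL = 0.44 * 2.081298 * 0.785515 = 0.7194 m/s


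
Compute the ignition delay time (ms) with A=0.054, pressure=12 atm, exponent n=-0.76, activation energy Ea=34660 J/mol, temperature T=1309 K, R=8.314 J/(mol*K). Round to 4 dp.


tau = A * P^n * exp(Ea/(R*T))
P^n = 12^(-0.76) = 0.15129419
Ea/(R*T) = 34660/(8.314*1309) = 3.184776
exp(Ea/(R*T)) = 24.161876
tau = 0.054 * 0.15129419 * 24.161876 = 0.1974 ms


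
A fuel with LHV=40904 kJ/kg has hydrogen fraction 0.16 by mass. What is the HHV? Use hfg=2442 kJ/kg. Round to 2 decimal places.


HHV = LHV + hfg * 9 * H
Water addition = 2442 * 9 * 0.16 = 3516.480 kJ/kg
HHV = 40904 + 3516.480 = 44420.48 kJ/kg


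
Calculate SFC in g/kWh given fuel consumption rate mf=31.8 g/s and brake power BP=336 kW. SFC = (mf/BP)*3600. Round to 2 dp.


SFC = (mf / BP) * 3600
Rate = 31.8 / 336 = 0.094643 g/(s*kW)
SFC = 0.094643 * 3600 = 340.71 g/kWh


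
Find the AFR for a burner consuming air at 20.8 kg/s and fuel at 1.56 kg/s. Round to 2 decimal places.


AFR = m_air / m_fuel
AFR = 20.8 / 1.56 = 13.33


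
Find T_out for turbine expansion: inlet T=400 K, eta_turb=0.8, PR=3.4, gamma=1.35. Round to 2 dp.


T_out = T_in * (1 - eta * (1 - PR^(-(gamma-1)/gamma)))
Exponent = -(1.35-1)/1.35 = -0.25925926
PR^exp = 3.4^(-0.25925926) = 0.72813041
Factor = 1 - 0.8*(1 - 0.72813041) = 0.78250433
T_out = 400 * 0.78250433 = 313.00 K


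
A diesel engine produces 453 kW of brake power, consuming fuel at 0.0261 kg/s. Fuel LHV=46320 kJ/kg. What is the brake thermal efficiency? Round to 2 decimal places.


eta_BTE = (BP / (mf * LHV)) * 100
Denominator = 0.0261 * 46320 = 1208.9520 kW
eta_BTE = (453 / 1208.9520) * 100 = 37.47%


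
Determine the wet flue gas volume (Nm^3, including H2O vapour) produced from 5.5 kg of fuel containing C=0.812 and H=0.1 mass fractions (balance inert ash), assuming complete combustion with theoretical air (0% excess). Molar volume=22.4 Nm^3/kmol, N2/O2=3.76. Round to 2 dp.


Per kg fuel: CO2 = (C/12 kmol)*22.4 = (0.812/12)*22.4 = 1.51573 Nm^3
Per kg fuel: H2O = (H/2 kmol)*22.4 = (0.1/2)*22.4 = 1.12000 Nm^3
O2 needed per kg fuel = C/12 + H/4 = 0.812/12 + 0.1/4 = 0.09266667 kmol
Per kg fuel: N2 = O2*3.76*22.4 = 0.09266667*3.76*22.4 = 7.80476 Nm^3
Total per kg = 1.51573 + 1.12000 + 7.80476 = 10.44049 Nm^3
Total = 10.44049 * 5.5 = 57.42 Nm^3


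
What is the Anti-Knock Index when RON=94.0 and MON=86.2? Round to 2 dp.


AKI = (RON + MON) / 2
AKI = (94.0 + 86.2) / 2
AKI = 180.2 / 2 = 90.10


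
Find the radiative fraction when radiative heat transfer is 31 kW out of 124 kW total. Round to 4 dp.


f_rad = Q_rad / Q_total
f_rad = 31 / 124 = 0.2500


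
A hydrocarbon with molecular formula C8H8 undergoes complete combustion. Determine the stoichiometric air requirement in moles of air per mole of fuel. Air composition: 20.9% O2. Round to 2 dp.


Balanced combustion: C8H8 + 10 O2 -> 8 CO2 + 4 H2O
O2 needed = C + H/4 = 8 + 8/4 = 10.00 moles
Air moles = O2 / 0.209 = 10.00 / 0.209 = 47.85 moles air


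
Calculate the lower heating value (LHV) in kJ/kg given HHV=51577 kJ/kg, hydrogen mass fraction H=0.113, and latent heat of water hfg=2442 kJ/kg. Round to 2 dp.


LHV = HHV - hfg * 9 * H
Water correction = 2442 * 9 * 0.113 = 2483.514 kJ/kg
LHV = 51577 - 2483.514 = 49093.49 kJ/kg


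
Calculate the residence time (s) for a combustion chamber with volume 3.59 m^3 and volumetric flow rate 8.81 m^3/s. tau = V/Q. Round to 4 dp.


tau = V / Q_flow
tau = 3.59 / 8.81 = 0.4075 s


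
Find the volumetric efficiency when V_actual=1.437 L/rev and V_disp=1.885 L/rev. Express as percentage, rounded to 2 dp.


eta_v = (V_actual / V_disp) * 100
Ratio = 1.437 / 1.885 = 0.7623
eta_v = 0.7623 * 100 = 76.23%


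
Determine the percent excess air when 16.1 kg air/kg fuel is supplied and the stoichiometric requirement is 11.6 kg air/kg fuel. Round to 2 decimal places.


Excess air = actual - stoichiometric = 16.1 - 11.6 = 4.50 kg/kg fuel
Excess air % = (excess / stoich) * 100 = (4.50 / 11.6) * 100 = 38.79%


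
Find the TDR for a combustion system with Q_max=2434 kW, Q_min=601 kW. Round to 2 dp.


TDR = Q_max / Q_min
TDR = 2434 / 601 = 4.05


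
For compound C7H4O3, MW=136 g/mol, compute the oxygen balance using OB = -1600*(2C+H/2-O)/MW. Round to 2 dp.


OB = -1600 * (2C + H/2 - O) / MW
Inner = 2*7 + 4/2 - 3 = 13.00
OB = -1600 * 13.00 / 136 = -152.94%


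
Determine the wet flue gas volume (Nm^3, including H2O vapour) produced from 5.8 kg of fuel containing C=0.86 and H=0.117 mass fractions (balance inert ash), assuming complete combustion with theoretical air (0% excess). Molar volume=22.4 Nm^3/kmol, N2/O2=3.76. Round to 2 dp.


Per kg fuel: CO2 = (C/12 kmol)*22.4 = (0.86/12)*22.4 = 1.60533 Nm^3
Per kg fuel: H2O = (H/2 kmol)*22.4 = (0.117/2)*22.4 = 1.31040 Nm^3
O2 needed per kg fuel = C/12 + H/4 = 0.86/12 + 0.117/4 = 0.10091667 kmol
Per kg fuel: N2 = O2*3.76*22.4 = 0.10091667*3.76*22.4 = 8.49961 Nm^3
Total per kg = 1.60533 + 1.31040 + 8.49961 = 11.41534 Nm^3
Total = 11.41534 * 5.8 = 66.21 Nm^3


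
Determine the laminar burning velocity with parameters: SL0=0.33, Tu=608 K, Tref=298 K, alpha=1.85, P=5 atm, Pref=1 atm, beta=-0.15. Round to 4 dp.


SL = SL0 * (Tu/Tref)^alpha * (P/Pref)^beta
T ratio = 608/298 = 2.04026846
(T ratio)^alpha = 2.04026846^1.85 = 3.740430
(P/Pref)^beta = 5^(-0.15) = 0.785515
SL = 0.33 * 3.740430 * 0.785515 = 0.9696 m/s


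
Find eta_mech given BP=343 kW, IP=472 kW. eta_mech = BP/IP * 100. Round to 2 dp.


eta_mech = (BP / IP) * 100
Ratio = 343 / 472 = 0.7267
eta_mech = 0.7267 * 100 = 72.67%


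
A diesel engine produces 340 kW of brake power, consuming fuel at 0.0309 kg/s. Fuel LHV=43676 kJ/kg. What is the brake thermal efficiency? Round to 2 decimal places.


eta_BTE = (BP / (mf * LHV)) * 100
Denominator = 0.0309 * 43676 = 1349.5884 kW
eta_BTE = (340 / 1349.5884) * 100 = 25.19%


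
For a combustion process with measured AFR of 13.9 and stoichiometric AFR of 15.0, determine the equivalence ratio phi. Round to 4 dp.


phi = AFR_stoich / AFR_actual
phi = 15.0 / 13.9 = 1.0791


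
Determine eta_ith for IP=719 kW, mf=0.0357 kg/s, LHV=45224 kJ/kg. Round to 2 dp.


eta_ith = (IP / (mf * LHV)) * 100
Denominator = 0.0357 * 45224 = 1614.4968 kW
eta_ith = (719 / 1614.4968) * 100 = 44.53%


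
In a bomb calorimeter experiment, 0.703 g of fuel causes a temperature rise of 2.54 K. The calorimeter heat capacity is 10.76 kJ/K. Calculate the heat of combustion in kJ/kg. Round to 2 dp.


Hc = C_cal * delta_T / m_fuel
Q_released = 10.76 * 2.54 = 27.3304 kJ
m_fuel = 0.703 g = 0.703/1000 kg = 0.000703 kg
Hc = 27.3304 / 0.000703 = 38876.81 kJ/kg


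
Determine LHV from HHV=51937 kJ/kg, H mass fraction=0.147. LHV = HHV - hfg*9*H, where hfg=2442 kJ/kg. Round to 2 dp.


LHV = HHV - hfg * 9 * H
Water correction = 2442 * 9 * 0.147 = 3230.766 kJ/kg
LHV = 51937 - 3230.766 = 48706.23 kJ/kg


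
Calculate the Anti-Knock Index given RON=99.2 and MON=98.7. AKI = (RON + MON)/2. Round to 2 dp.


AKI = (RON + MON) / 2
AKI = (99.2 + 98.7) / 2
AKI = 197.9 / 2 = 98.95


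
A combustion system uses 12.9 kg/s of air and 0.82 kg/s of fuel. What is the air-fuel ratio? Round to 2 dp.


AFR = m_air / m_fuel
AFR = 12.9 / 0.82 = 15.73


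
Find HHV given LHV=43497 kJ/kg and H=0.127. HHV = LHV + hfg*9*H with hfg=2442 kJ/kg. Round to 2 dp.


HHV = LHV + hfg * 9 * H
Water addition = 2442 * 9 * 0.127 = 2791.206 kJ/kg
HHV = 43497 + 2791.206 = 46288.21 kJ/kg


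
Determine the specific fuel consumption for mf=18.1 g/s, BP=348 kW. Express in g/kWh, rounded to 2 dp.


SFC = (mf / BP) * 3600
Rate = 18.1 / 348 = 0.052011 g/(s*kW)
SFC = 0.052011 * 3600 = 187.24 g/kWh


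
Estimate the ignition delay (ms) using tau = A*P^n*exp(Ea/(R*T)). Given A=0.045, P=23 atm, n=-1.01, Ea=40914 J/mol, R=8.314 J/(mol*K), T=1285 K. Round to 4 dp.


tau = A * P^n * exp(Ea/(R*T))
P^n = 23^(-1.01) = 0.04213615
Ea/(R*T) = 40914/(8.314*1285) = 3.829647
exp(Ea/(R*T)) = 46.046301
tau = 0.045 * 0.04213615 * 46.046301 = 0.0873 ms


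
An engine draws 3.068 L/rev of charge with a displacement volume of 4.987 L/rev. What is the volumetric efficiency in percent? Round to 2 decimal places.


eta_v = (V_actual / V_disp) * 100
Ratio = 3.068 / 4.987 = 0.6152
eta_v = 0.6152 * 100 = 61.52%


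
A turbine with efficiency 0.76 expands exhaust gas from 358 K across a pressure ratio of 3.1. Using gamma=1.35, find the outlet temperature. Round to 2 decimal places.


T_out = T_in * (1 - eta * (1 - PR^(-(gamma-1)/gamma)))
Exponent = -(1.35-1)/1.35 = -0.25925926
PR^exp = 3.1^(-0.25925926) = 0.74577862
Factor = 1 - 0.76*(1 - 0.74577862) = 0.80679175
T_out = 358 * 0.80679175 = 288.83 K


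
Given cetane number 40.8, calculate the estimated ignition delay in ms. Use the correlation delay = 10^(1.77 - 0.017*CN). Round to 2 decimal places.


delay = 10^(1.77 - 0.017*CN)
Exponent = 1.77 - 0.017*40.8 = 1.0764
delay = 10^1.0764 = 11.92 ms


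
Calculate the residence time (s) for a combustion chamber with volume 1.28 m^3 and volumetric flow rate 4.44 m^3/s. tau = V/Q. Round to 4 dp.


tau = V / Q_flow
tau = 1.28 / 4.44 = 0.2883 s


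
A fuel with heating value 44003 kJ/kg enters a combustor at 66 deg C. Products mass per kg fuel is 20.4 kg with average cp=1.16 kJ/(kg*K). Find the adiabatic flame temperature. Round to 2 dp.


T_ad = T_in + Hc / (m_p * cp)
Denominator = 20.4 * 1.16 = 23.6640
Temperature rise = 44003 / 23.6640 = 1859.49 K
T_ad = 66 + 1859.49 = 1925.49 deg C


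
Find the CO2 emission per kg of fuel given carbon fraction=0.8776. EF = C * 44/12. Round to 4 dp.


EF = C_frac * (M_CO2 / M_C)
EF = 0.8776 * (44/12)
EF = 0.8776 * 3.666667 = 3.2179 kg_CO2/kg_fuel


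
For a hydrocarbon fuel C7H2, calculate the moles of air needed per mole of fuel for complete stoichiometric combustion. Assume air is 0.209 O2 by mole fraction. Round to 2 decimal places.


Balanced combustion: C7H2 + 7.5 O2 -> 7 CO2 + 1 H2O
O2 needed = C + H/4 = 7 + 2/4 = 7.50 moles
Air moles = O2 / 0.209 = 7.50 / 0.209 = 35.89 moles air


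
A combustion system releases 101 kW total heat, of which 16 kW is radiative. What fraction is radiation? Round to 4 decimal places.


f_rad = Q_rad / Q_total
f_rad = 16 / 101 = 0.1584


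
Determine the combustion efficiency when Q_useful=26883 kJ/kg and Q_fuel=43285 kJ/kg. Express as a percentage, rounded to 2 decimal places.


Efficiency = (Q_useful / Q_fuel) * 100
Efficiency = (26883 / 43285) * 100
Efficiency = 0.6211 * 100 = 62.11%


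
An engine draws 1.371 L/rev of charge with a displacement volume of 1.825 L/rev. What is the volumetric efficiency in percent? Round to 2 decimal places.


eta_v = (V_actual / V_disp) * 100
Ratio = 1.371 / 1.825 = 0.7512
eta_v = 0.7512 * 100 = 75.12%


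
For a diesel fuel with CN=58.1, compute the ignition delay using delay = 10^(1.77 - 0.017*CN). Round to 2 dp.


delay = 10^(1.77 - 0.017*CN)
Exponent = 1.77 - 0.017*58.1 = 0.7823
delay = 10^0.7823 = 6.06 ms


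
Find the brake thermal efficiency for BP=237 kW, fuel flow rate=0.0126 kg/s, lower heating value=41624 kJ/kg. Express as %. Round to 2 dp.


eta_BTE = (BP / (mf * LHV)) * 100
Denominator = 0.0126 * 41624 = 524.4624 kW
eta_BTE = (237 / 524.4624) * 100 = 45.19%


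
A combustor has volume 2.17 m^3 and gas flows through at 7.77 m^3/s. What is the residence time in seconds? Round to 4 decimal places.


tau = V / Q_flow
tau = 2.17 / 7.77 = 0.2793 s


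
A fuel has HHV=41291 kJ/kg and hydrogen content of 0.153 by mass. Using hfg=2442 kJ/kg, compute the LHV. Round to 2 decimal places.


LHV = HHV - hfg * 9 * H
Water correction = 2442 * 9 * 0.153 = 3362.634 kJ/kg
LHV = 41291 - 3362.634 = 37928.37 kJ/kg


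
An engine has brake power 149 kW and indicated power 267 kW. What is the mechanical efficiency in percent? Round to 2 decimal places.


eta_mech = (BP / IP) * 100
Ratio = 149 / 267 = 0.5581
eta_mech = 0.5581 * 100 = 55.81%


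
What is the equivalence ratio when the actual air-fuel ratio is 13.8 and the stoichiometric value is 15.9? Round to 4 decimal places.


phi = AFR_stoich / AFR_actual
phi = 15.9 / 13.8 = 1.1522


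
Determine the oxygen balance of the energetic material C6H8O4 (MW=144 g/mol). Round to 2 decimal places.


OB = -1600 * (2C + H/2 - O) / MW
Inner = 2*6 + 8/2 - 4 = 12.00
OB = -1600 * 12.00 / 144 = -133.33%


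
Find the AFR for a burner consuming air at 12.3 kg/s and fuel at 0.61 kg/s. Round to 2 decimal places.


AFR = m_air / m_fuel
AFR = 12.3 / 0.61 = 20.16


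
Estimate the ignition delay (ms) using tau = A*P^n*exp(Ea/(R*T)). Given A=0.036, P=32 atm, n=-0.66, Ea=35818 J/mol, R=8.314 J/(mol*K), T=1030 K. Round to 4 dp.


tau = A * P^n * exp(Ea/(R*T))
P^n = 32^(-0.66) = 0.10153155
Ea/(R*T) = 35818/(8.314*1030) = 4.182675
exp(Ea/(R*T)) = 65.540920
tau = 0.036 * 0.10153155 * 65.540920 = 0.2396 ms


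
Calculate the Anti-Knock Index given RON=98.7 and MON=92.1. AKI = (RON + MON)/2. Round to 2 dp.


AKI = (RON + MON) / 2
AKI = (98.7 + 92.1) / 2
AKI = 190.8 / 2 = 95.40


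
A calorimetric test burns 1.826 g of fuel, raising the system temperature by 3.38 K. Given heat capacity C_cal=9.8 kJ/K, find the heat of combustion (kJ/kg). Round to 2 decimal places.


Hc = C_cal * delta_T / m_fuel
Q_released = 9.8 * 3.38 = 33.1240 kJ
m_fuel = 1.826 g = 1.826/1000 kg = 0.001826 kg
Hc = 33.1240 / 0.001826 = 18140.20 kJ/kg


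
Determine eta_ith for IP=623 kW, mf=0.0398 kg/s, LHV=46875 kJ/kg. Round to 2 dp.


eta_ith = (IP / (mf * LHV)) * 100
Denominator = 0.0398 * 46875 = 1865.6250 kW
eta_ith = (623 / 1865.6250) * 100 = 33.39%


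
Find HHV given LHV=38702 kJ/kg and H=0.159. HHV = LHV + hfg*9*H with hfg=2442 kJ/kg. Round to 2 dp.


HHV = LHV + hfg * 9 * H
Water addition = 2442 * 9 * 0.159 = 3494.502 kJ/kg
HHV = 38702 + 3494.502 = 42196.50 kJ/kg


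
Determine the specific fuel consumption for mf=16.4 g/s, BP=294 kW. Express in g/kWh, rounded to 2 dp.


SFC = (mf / BP) * 3600
Rate = 16.4 / 294 = 0.055782 g/(s*kW)
SFC = 0.055782 * 3600 = 200.82 g/kWh


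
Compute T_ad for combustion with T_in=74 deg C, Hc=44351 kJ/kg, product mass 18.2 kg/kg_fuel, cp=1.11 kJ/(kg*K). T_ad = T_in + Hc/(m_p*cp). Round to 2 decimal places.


T_ad = T_in + Hc / (m_p * cp)
Denominator = 18.2 * 1.11 = 20.2020
Temperature rise = 44351 / 20.2020 = 2195.38 K
T_ad = 74 + 2195.38 = 2269.38 deg C


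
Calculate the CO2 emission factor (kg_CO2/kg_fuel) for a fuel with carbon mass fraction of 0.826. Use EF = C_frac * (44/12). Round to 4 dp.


EF = C_frac * (M_CO2 / M_C)
EF = 0.826 * (44/12)
EF = 0.826 * 3.666667 = 3.0287 kg_CO2/kg_fuel


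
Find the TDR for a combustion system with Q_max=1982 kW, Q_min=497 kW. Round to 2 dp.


TDR = Q_max / Q_min
TDR = 1982 / 497 = 3.99


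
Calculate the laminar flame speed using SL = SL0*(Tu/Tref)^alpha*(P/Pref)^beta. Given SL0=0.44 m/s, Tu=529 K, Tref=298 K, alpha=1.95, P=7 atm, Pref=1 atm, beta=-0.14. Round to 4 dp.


SL = SL0 * (Tu/Tref)^alpha * (P/Pref)^beta
T ratio = 529/298 = 1.77516779
(T ratio)^alpha = 1.77516779^1.95 = 3.062082
(P/Pref)^beta = 7^(-0.14) = 0.761529
SL = 0.44 * 3.062082 * 0.761529 = 1.0260 m/s


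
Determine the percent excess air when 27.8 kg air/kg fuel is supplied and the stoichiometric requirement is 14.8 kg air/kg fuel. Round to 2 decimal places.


Excess air = actual - stoichiometric = 27.8 - 14.8 = 13.00 kg/kg fuel
Excess air % = (excess / stoich) * 100 = (13.00 / 14.8) * 100 = 87.84%


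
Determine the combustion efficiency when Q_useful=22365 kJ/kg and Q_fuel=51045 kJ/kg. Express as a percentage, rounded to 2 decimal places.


Efficiency = (Q_useful / Q_fuel) * 100
Efficiency = (22365 / 51045) * 100
Efficiency = 0.4381 * 100 = 43.81%


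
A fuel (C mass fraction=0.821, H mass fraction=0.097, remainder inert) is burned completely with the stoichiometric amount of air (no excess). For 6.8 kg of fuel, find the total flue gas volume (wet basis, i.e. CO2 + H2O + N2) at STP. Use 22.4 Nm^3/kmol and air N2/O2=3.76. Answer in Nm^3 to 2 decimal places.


Per kg fuel: CO2 = (C/12 kmol)*22.4 = (0.821/12)*22.4 = 1.53253 Nm^3
Per kg fuel: H2O = (H/2 kmol)*22.4 = (0.097/2)*22.4 = 1.08640 Nm^3
O2 needed per kg fuel = C/12 + H/4 = 0.821/12 + 0.097/4 = 0.09266667 kmol
Per kg fuel: N2 = O2*3.76*22.4 = 0.09266667*3.76*22.4 = 7.80476 Nm^3
Total per kg = 1.53253 + 1.08640 + 7.80476 = 10.42369 Nm^3
Total = 10.42369 * 6.8 = 70.88 Nm^3


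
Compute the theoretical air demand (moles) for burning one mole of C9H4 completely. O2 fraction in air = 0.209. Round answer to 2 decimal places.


Balanced combustion: C9H4 + 10 O2 -> 9 CO2 + 2 H2O
O2 needed = C + H/4 = 9 + 4/4 = 10.00 moles
Air moles = O2 / 0.209 = 10.00 / 0.209 = 47.85 moles air


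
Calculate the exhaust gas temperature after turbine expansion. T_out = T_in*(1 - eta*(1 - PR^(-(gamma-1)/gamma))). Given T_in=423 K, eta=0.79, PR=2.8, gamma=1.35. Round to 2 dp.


T_out = T_in * (1 - eta * (1 - PR^(-(gamma-1)/gamma)))
Exponent = -(1.35-1)/1.35 = -0.25925926
PR^exp = 2.8^(-0.25925926) = 0.76572026
Factor = 1 - 0.79*(1 - 0.76572026) = 0.81491901
T_out = 423 * 0.81491901 = 344.71 K


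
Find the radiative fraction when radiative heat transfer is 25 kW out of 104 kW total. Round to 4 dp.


f_rad = Q_rad / Q_total
f_rad = 25 / 104 = 0.2404


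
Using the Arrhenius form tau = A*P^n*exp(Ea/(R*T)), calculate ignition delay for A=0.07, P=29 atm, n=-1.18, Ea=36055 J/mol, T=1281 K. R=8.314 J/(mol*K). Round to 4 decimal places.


tau = A * P^n * exp(Ea/(R*T))
P^n = 29^(-1.18) = 0.01880920
Ea/(R*T) = 36055/(8.314*1281) = 3.385372
exp(Ea/(R*T)) = 29.528964
tau = 0.07 * 0.01880920 * 29.528964 = 0.0389 ms
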